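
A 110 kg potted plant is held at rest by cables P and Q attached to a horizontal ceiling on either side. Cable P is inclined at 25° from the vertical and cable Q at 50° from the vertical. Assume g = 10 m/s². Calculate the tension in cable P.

Angles from the horizontal: cable P is 90° − 25° = 65°, cable Q is 90° − 50° = 40°.
Weight W = 110 × 10 = 1100 N acts straight down.
Horizontal: T_P cos 65° = T_Q cos 40°  →  T_Q = 0.5517 T_P.
Vertical: T_P sin 65° + T_Q sin 40° = 1100.
Substituting the horizontal relation into the vertical equation gives 1.261 T_P = 1100, so T_P = 872.4 N.

T_P ≈ 872 N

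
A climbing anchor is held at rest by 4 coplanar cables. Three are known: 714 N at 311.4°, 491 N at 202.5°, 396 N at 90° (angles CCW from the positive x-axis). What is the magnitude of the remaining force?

F ≈ 328 N

Sum the known components: ΣF_x = 18.55 N, ΣF_y = -327.5 N.
For equilibrium the remaining force must supply (−ΣF_x, −ΣF_y) = (-18.55, 327.5) N.
Magnitude = √((-18.55)² + (327.5)²) = 328 N; direction = atan2(327.5, -18.55) = 93.2°.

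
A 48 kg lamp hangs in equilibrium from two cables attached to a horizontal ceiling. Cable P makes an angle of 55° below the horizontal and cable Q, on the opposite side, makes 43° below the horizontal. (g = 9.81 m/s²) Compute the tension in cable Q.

T_Q ≈ 273 N

Weight W = 48 × 9.81 = 470.9 N acts straight down.
Horizontal: T_P cos 55° = T_Q cos 43°  →  T_P = 1.275 T_Q.
Vertical: T_P sin 55° + T_Q sin 43° = 470.9.
Substituting the horizontal relation into the vertical equation gives 1.726 T_Q = 470.9, so T_Q = 272.7 N.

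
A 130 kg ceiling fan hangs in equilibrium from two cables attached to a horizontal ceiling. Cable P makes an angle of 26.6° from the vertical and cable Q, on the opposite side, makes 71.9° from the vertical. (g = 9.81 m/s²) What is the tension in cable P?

T_P ≈ 1230 N

Angles from the horizontal: cable P is 90° − 26.6° = 63.4°, cable Q is 90° − 71.9° = 18.1°.
Weight W = 130 × 9.81 = 1275 N acts straight down.
Horizontal: T_P cos 63.4° = T_Q cos 18.1°  →  T_Q = 0.4711 T_P.
Vertical: T_P sin 63.4° + T_Q sin 18.1° = 1275.
Substituting the horizontal relation into the vertical equation gives 1.041 T_P = 1275, so T_P = 1226 N.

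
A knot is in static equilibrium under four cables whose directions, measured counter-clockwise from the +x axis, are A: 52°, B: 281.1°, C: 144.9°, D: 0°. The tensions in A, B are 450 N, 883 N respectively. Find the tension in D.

Resolve: ΣF_x = 450 cos 52° + 883 cos 281.1° + T_C cos 144.9° + T_D cos 0° = 0.
        ΣF_y = 450 sin 52° + 883 sin 281.1° + T_C sin 144.9° + T_D sin 0° = 0.
The known terms sum to (447, -511.9) N, so -0.8181 T_C + 1.0000 T_D = -447 and 0.5750 T_C + 0.0000 T_D = 511.9.
Solving simultaneously: T_C = 890.2 N, T_D = 281.3 N.

T_D ≈ 281 N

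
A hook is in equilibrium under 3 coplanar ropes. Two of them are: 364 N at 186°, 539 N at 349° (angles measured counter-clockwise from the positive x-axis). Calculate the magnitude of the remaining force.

F ≈ 219 N

Sum the known components: ΣF_x = 167.1 N, ΣF_y = -140.9 N.
For equilibrium the remaining force must supply (−ΣF_x, −ΣF_y) = (-167.1, 140.9) N.
Magnitude = √((-167.1)² + (140.9)²) = 218.6 N; direction = atan2(140.9, -167.1) = 139.9°.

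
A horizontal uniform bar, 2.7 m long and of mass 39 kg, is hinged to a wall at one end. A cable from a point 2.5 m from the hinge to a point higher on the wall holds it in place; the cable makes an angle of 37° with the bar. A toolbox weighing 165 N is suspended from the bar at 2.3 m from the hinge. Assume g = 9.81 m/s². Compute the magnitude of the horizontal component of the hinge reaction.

H_x ≈ 476 N

Take torques about the hinge: T sin 37° · 2.5 = 39×9.81×1.35 + 165×2.3 = 896 N·m.
So T = 896 / (0.6018 × 2.5) = 595.53 N.
ΣF_x = 0: H_x = T cos 37° = 475.61 N.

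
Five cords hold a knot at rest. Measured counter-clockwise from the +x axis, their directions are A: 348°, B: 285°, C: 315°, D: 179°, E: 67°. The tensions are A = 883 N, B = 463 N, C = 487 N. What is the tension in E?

T_E ≈ 1030 N

Resolve: ΣF_x = 883 cos 348° + 463 cos 285° + 487 cos 315° + T_D cos 179° + T_E cos 67° = 0.
        ΣF_y = 883 sin 348° + 463 sin 285° + 487 sin 315° + T_D sin 179° + T_E sin 67° = 0.
The known terms sum to (1328, -975.2) N, so -0.9998 T_D + 0.3907 T_E = -1328 and 0.0175 T_D + 0.9205 T_E = 975.2.
Solving simultaneously: T_D = 1729 N, T_E = 1027 N.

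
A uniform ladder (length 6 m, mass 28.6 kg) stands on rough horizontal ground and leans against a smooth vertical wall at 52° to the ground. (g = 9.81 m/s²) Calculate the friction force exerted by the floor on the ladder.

Torques about the foot: N_wall · 6 sin 52° = 28.6×9.81×3 cos 52° → N_wall = 109.6 N.
ΣF_x = 0: f_floor = N_wall = 109.6 N.

f ≈ 110 N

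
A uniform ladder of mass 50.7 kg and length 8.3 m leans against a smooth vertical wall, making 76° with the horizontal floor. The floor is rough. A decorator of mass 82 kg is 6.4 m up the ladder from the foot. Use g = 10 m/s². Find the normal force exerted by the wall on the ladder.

Torques about the foot: N_wall · 8.3 sin 76° = 50.7×10×4.15 cos 76° + 82×10×6.4 cos 76° → N_wall = 220.85 N.

N_wall ≈ 221 N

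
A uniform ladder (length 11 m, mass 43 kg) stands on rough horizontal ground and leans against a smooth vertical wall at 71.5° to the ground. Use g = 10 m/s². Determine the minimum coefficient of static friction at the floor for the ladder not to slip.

ΣF_y = 0: N_floor = 43×10 = 430 N.
Torques about the foot: N_wall · 11 sin 71.5° = 43×10×5.5 cos 71.5° → N_wall = 71.938 N.
ΣF_x = 0: f_floor = N_wall = 71.938 N.
μ_min = f_floor / N_floor = 71.938 / 430 = 0.1673.

μ_min ≈ 0.167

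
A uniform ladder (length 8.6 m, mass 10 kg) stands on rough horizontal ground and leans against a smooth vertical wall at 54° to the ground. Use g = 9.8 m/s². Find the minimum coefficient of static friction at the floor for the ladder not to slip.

ΣF_y = 0: N_floor = 10×9.8 = 98 N.
Torques about the foot: N_wall · 8.6 sin 54° = 10×9.8×4.3 cos 54° → N_wall = 35.601 N.
ΣF_x = 0: f_floor = N_wall = 35.601 N.
μ_min = f_floor / N_floor = 35.601 / 98 = 0.3633.

μ_min ≈ 0.363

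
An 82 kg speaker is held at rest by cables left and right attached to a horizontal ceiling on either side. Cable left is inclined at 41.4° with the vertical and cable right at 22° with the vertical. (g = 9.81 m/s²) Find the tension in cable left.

Angles from the horizontal: cable left is 90° − 41.4° = 48.6°, cable right is 90° − 22° = 68°.
Weight W = 82 × 9.81 = 804.4 N acts straight down.
Horizontal: T_left cos 48.6° = T_right cos 68°  →  T_right = 1.765 T_left.
Vertical: T_left sin 48.6° + T_right sin 68° = 804.4.
Substituting the horizontal relation into the vertical equation gives 2.387 T_left = 804.4, so T_left = 337 N.

T_left ≈ 337 N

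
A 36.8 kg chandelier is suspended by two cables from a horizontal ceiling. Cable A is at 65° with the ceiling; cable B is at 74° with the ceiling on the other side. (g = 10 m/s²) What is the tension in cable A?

T_A ≈ 155 N

Weight W = 36.8 × 10 = 368 N acts straight down.
Horizontal: T_A cos 65° = T_B cos 74°  →  T_B = 1.533 T_A.
Vertical: T_A sin 65° + T_B sin 74° = 368.
Substituting the horizontal relation into the vertical equation gives 2.38 T_A = 368, so T_A = 154.6 N.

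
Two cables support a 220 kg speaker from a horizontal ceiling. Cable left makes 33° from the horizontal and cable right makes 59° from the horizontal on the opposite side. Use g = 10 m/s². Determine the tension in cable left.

T_left ≈ 1130 N

Weight W = 220 × 10 = 2200 N acts straight down.
Horizontal: T_left cos 33° = T_right cos 59°  →  T_right = 1.628 T_left.
Vertical: T_left sin 33° + T_right sin 59° = 2200.
Substituting the horizontal relation into the vertical equation gives 1.94 T_left = 2200, so T_left = 1134 N.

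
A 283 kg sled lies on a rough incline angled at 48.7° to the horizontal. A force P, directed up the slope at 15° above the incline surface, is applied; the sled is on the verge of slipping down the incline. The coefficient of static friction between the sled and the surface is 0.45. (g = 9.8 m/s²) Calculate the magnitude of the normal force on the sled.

N ≈ 1450 N

On the verge of sliding down the incline, friction equals μN and acts up the slope.
Perpendicular: N + P sin 15° = W cos 48.7° = 1830 N.
Along incline: P cos 15° + μN = W sin 48.7° with W sin 48.7° = 2084 N.
Solving the pair for P and N: P = 1483 N, N = 1447 N (and f = μN = 651 N).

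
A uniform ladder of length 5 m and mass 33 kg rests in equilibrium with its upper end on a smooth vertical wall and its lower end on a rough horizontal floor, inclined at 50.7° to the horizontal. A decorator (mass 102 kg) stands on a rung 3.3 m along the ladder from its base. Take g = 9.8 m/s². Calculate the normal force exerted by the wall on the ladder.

Torques about the foot: N_wall · 5 sin 50.7° = 33×9.8×2.5 cos 50.7° + 102×9.8×3.3 cos 50.7° → N_wall = 672.34 N.

N_wall ≈ 672 N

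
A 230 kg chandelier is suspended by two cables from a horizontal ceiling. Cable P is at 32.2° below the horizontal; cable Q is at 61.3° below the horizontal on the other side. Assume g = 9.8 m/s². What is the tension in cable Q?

Weight W = 230 × 9.8 = 2254 N acts straight down.
Horizontal: T_P cos 32.2° = T_Q cos 61.3°  →  T_P = 0.5675 T_Q.
Vertical: T_P sin 32.2° + T_Q sin 61.3° = 2254.
Substituting the horizontal relation into the vertical equation gives 1.18 T_Q = 2254, so T_Q = 1911 N.

T_Q ≈ 1910 N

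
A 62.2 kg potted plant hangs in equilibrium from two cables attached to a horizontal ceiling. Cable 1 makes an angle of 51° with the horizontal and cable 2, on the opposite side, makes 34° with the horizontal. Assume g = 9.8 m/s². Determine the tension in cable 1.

T_1 ≈ 507 N

Weight W = 62.2 × 9.8 = 609.6 N acts straight down.
Horizontal: T_1 cos 51° = T_2 cos 34°  →  T_2 = 0.7591 T_1.
Vertical: T_1 sin 51° + T_2 sin 34° = 609.6.
Substituting the horizontal relation into the vertical equation gives 1.202 T_1 = 609.6, so T_1 = 507.3 N.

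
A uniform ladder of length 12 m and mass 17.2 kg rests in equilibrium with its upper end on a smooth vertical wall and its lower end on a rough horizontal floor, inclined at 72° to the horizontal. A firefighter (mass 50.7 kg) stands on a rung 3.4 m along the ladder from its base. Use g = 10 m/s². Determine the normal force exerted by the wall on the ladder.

Torques about the foot: N_wall · 12 sin 72° = 17.2×10×6 cos 72° + 50.7×10×3.4 cos 72° → N_wall = 74.618 N.

N_wall ≈ 74.6 N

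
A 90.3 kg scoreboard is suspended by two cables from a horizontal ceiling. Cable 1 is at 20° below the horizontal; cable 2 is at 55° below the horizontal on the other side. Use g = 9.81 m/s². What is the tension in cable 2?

T_2 ≈ 862 N

Weight W = 90.3 × 9.81 = 885.8 N acts straight down.
Horizontal: T_1 cos 20° = T_2 cos 55°  →  T_1 = 0.6104 T_2.
Vertical: T_1 sin 20° + T_2 sin 55° = 885.8.
Substituting the horizontal relation into the vertical equation gives 1.028 T_2 = 885.8, so T_2 = 861.8 N.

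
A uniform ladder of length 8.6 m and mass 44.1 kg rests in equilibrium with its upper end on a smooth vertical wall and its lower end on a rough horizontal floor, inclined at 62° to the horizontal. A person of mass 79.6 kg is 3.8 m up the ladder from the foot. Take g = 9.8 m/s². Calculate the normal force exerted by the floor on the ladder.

N_floor ≈ 1210 N

ΣF_y = 0: N_floor = 44.1×9.8 + 79.6×9.8 = 1212.3 N.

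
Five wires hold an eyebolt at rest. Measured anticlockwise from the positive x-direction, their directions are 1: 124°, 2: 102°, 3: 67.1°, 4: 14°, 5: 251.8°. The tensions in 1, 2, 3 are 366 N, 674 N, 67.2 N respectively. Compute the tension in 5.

Resolve: ΣF_x = 366 cos 124° + 674 cos 102° + 67.2 cos 67.1° + T_4 cos 14° + T_5 cos 251.8° = 0.
        ΣF_y = 366 sin 124° + 674 sin 102° + 67.2 sin 67.1° + T_4 sin 14° + T_5 sin 251.8° = 0.
The known terms sum to (-318.6, 1025) N, so 0.9703 T_4 − 0.3123 T_5 = 318.6 and 0.2419 T_4 − 0.9500 T_5 = -1025.
Solving simultaneously: T_4 = 735.9 N, T_5 = 1266 N.

T_5 ≈ 1270 N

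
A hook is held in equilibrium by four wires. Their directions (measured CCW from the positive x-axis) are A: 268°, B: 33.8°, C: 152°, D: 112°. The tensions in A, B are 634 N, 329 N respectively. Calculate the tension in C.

T_C ≈ 99.8 N

Resolve: ΣF_x = 634 cos 268° + 329 cos 33.8° + T_C cos 152° + T_D cos 112° = 0.
        ΣF_y = 634 sin 268° + 329 sin 33.8° + T_C sin 152° + T_D sin 112° = 0.
The known terms sum to (251.3, -450.6) N, so -0.8829 T_C − 0.3746 T_D = -251.3 and 0.4695 T_C + 0.9272 T_D = 450.6.
Solving simultaneously: T_C = 99.84 N, T_D = 435.4 N.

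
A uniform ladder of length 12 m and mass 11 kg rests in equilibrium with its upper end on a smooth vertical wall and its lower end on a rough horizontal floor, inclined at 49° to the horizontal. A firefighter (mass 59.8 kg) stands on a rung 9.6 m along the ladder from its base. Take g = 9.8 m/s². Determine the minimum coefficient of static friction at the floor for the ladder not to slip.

μ_min ≈ 0.655

ΣF_y = 0: N_floor = 11×9.8 + 59.8×9.8 = 693.84 N.
Torques about the foot: N_wall · 12 sin 49° = 11×9.8×6 cos 49° + 59.8×9.8×9.6 cos 49° → N_wall = 454.4 N.
ΣF_x = 0: f_floor = N_wall = 454.4 N.
μ_min = f_floor / N_floor = 454.4 / 693.84 = 0.6549.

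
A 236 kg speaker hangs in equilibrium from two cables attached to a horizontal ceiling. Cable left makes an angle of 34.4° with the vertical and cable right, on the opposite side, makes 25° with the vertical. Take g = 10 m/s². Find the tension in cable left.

Angles from the horizontal: cable left is 90° − 34.4° = 55.6°, cable right is 90° − 25° = 65°.
Weight W = 236 × 10 = 2360 N acts straight down.
Horizontal: T_left cos 55.6° = T_right cos 65°  →  T_right = 1.337 T_left.
Vertical: T_left sin 55.6° + T_right sin 65° = 2360.
Substituting the horizontal relation into the vertical equation gives 2.037 T_left = 2360, so T_left = 1159 N.

T_left ≈ 1160 N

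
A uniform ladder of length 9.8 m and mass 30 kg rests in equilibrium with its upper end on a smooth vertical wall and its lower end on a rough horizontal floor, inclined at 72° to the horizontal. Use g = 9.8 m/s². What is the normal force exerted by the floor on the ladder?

N_floor ≈ 294 N

ΣF_y = 0: N_floor = 30×9.8 = 294 N.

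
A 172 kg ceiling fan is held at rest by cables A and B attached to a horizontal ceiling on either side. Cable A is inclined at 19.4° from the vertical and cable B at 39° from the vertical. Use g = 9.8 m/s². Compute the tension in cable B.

T_B ≈ 657 N

Angles from the horizontal: cable A is 90° − 19.4° = 70.6°, cable B is 90° − 39° = 51°.
Weight W = 172 × 9.8 = 1686 N acts straight down.
Horizontal: T_A cos 70.6° = T_B cos 51°  →  T_A = 1.895 T_B.
Vertical: T_A sin 70.6° + T_B sin 51° = 1686.
Substituting the horizontal relation into the vertical equation gives 2.564 T_B = 1686, so T_B = 657.4 N.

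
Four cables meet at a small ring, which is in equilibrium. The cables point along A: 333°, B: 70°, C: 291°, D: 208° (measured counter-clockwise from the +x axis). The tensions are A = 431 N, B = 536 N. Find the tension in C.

T_C ≈ 5.64 N

Resolve: ΣF_x = 431 cos 333° + 536 cos 70° + T_C cos 291° + T_D cos 208° = 0.
        ΣF_y = 431 sin 333° + 536 sin 70° + T_C sin 291° + T_D sin 208° = 0.
The known terms sum to (567.3, 308) N, so 0.3584 T_C − 0.8829 T_D = -567.3 and -0.9336 T_C − 0.4695 T_D = -308.
Solving simultaneously: T_C = 5.642 N, T_D = 644.8 N.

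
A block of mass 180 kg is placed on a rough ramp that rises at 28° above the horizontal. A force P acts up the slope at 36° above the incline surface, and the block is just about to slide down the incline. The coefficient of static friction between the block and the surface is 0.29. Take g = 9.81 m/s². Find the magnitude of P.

On the verge of sliding down the incline, friction equals μN and acts up the slope.
Perpendicular: N + P sin 36° = W cos 28° = 1559 N.
Along incline: P cos 36° + μN = W sin 28° with W sin 28° = 829 N.
Solving the pair for P and N: P = 590.2 N, N = 1212 N (and f = μN = 351.5 N).

P ≈ 590 N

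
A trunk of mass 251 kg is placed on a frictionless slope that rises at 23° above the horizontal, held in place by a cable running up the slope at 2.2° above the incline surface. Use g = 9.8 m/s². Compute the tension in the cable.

T ≈ 962 N

Take axes along and perpendicular to the incline. Weight components: W sin 23° = 961.1 N down-slope, W cos 23° = 2264 N into the surface.
Along incline: T cos 2.2° = W sin 23° → T = 961.8 N.
Perpendicular: N = W cos 23° − T sin 2.2° = 2227 N.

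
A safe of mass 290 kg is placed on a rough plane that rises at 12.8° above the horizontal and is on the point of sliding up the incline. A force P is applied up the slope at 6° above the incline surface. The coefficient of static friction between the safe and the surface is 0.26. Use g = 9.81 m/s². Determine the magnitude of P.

On the verge of sliding up the incline, friction equals μN and acts down the slope.
Perpendicular: N + P sin 6° = W cos 12.8° = 2774 N.
Along incline: P cos 6° = W sin 12.8° + μN  with W sin 12.8° = 630.3 N.
Solving the pair for P and N: P = 1323 N, N = 2636 N (and f = μN = 685.3 N).

P ≈ 1320 N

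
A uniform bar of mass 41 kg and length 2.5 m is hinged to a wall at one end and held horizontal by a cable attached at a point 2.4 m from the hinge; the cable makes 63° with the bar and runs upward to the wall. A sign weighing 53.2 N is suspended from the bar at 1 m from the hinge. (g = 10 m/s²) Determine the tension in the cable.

T ≈ 265 N

Take torques about the hinge: T sin 63° · 2.4 = 41×10×1.25 + 53.2×1 = 565.7 N·m.
So T = 565.7 / (0.8910 × 2.4) = 264.54 N.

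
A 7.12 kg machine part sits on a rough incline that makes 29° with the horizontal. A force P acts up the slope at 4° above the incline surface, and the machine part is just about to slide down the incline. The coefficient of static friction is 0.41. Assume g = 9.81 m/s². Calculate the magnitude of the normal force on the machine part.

N ≈ 60.5 N

On the verge of sliding down the incline, friction equals μN and acts up the slope.
Perpendicular: N + P sin 4° = W cos 29° = 61.09 N.
Along incline: P cos 4° + μN = W sin 29° with W sin 29° = 33.86 N.
Solving the pair for P and N: P = 9.098 N, N = 60.46 N (and f = μN = 24.79 N).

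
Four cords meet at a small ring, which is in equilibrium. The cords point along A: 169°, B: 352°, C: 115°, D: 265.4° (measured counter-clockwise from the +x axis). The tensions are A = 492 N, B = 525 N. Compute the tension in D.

Resolve: ΣF_x = 492 cos 169° + 525 cos 352° + T_C cos 115° + T_D cos 265.4° = 0.
        ΣF_y = 492 sin 169° + 525 sin 352° + T_C sin 115° + T_D sin 265.4° = 0.
The known terms sum to (36.93, 20.81) N, so -0.4226 T_C − 0.0802 T_D = -36.93 and 0.9063 T_C − 0.9968 T_D = -20.81.
Solving simultaneously: T_C = 71.15 N, T_D = 85.57 N.

T_D ≈ 85.6 N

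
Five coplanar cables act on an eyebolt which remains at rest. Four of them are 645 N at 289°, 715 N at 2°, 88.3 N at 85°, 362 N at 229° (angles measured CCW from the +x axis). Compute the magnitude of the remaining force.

F ≈ 1040 N

Sum the known components: ΣF_x = 694.8 N, ΣF_y = -770.1 N.
For equilibrium the remaining force must supply (−ΣF_x, −ΣF_y) = (-694.8, 770.1) N.
Magnitude = √((-694.8)² + (770.1)²) = 1037 N; direction = atan2(770.1, -694.8) = 132.1°.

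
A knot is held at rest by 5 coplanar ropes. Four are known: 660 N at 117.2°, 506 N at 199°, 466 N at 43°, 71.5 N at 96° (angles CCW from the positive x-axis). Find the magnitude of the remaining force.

F ≈ 926 N

Sum the known components: ΣF_x = -446.8 N, ΣF_y = 811.2 N.
For equilibrium the remaining force must supply (−ΣF_x, −ΣF_y) = (446.8, -811.2) N.
Magnitude = √((446.8)² + (-811.2)²) = 926.1 N; direction = atan2(-811.2, 446.8) = 298.8°.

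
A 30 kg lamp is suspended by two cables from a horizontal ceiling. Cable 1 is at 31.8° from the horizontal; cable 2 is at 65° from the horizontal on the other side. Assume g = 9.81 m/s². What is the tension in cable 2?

Weight W = 30 × 9.81 = 294.3 N acts straight down.
Horizontal: T_1 cos 31.8° = T_2 cos 65°  →  T_1 = 0.4973 T_2.
Vertical: T_1 sin 31.8° + T_2 sin 65° = 294.3.
Substituting the horizontal relation into the vertical equation gives 1.168 T_2 = 294.3, so T_2 = 251.9 N.

T_2 ≈ 252 N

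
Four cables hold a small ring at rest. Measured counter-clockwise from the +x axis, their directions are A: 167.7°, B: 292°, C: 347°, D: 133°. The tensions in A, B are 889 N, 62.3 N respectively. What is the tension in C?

T_C ≈ 945 N

Resolve: ΣF_x = 889 cos 167.7° + 62.3 cos 292° + T_C cos 347° + T_D cos 133° = 0.
        ΣF_y = 889 sin 167.7° + 62.3 sin 292° + T_C sin 347° + T_D sin 133° = 0.
The known terms sum to (-845.3, 131.6) N, so 0.9744 T_C − 0.6820 T_D = 845.3 and -0.2250 T_C + 0.7314 T_D = -131.6.
Solving simultaneously: T_C = 945 N, T_D = 110.7 N.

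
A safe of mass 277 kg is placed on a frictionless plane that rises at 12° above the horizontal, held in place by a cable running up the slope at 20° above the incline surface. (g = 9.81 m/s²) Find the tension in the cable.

Take axes along and perpendicular to the incline. Weight components: W sin 12° = 565 N down-slope, W cos 12° = 2658 N into the surface.
Along incline: T cos 20° = W sin 12° → T = 601.2 N.
Perpendicular: N = W cos 12° − T sin 20° = 2452 N.

T ≈ 601 N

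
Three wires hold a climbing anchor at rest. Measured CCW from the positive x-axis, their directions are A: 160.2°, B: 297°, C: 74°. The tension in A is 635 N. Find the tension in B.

T_B ≈ 929 N

Resolve: ΣF_x = 635 cos 160.2° + T_B cos 297° + T_C cos 74° = 0.
        ΣF_y = 635 sin 160.2° + T_B sin 297° + T_C sin 74° = 0.
The known terms sum to (-597.5, 215.1) N, so 0.4540 T_B + 0.2756 T_C = 597.5 and -0.8910 T_B + 0.9613 T_C = -215.1.
Solving simultaneously: T_B = 929 N, T_C = 637.4 N.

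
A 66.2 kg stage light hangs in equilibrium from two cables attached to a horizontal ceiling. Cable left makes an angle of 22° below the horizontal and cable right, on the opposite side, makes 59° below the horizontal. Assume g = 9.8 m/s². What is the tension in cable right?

Weight W = 66.2 × 9.8 = 648.8 N acts straight down.
Horizontal: T_left cos 22° = T_right cos 59°  →  T_left = 0.5555 T_right.
Vertical: T_left sin 22° + T_right sin 59° = 648.8.
Substituting the horizontal relation into the vertical equation gives 1.065 T_right = 648.8, so T_right = 609 N.

T_right ≈ 609 N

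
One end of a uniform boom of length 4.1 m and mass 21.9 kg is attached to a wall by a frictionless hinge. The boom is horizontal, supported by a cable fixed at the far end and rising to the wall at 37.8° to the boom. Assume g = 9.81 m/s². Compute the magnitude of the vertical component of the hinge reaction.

Take torques about the hinge: T sin 37.8° · 4.1 = 21.9×9.81×2.05 = 440.42 N·m.
So T = 440.42 / (0.6129 × 4.1) = 175.26 N.
ΣF_y = 0: H_y = (21.9×9.81) − T sin 37.8° = 214.84 − 107.42 = 107.42 N.

|H_y| ≈ 107 N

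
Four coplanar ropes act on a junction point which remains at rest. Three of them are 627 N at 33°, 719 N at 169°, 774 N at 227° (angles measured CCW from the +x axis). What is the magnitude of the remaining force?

Sum the known components: ΣF_x = -707.8 N, ΣF_y = -87.39 N.
For equilibrium the remaining force must supply (−ΣF_x, −ΣF_y) = (707.8, 87.39) N.
Magnitude = √((707.8)² + (87.39)²) = 713.2 N; direction = atan2(87.39, 707.8) = 7.0°.

F ≈ 713 N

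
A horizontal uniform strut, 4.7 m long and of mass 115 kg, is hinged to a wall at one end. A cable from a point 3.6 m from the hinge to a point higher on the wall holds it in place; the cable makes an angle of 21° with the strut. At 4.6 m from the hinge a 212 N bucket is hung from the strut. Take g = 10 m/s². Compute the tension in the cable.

T ≈ 2850 N

Take torques about the hinge: T sin 21° · 3.6 = 115×10×2.35 + 212×4.6 = 3677.7 N·m.
So T = 3677.7 / (0.3584 × 3.6) = 2850.7 N.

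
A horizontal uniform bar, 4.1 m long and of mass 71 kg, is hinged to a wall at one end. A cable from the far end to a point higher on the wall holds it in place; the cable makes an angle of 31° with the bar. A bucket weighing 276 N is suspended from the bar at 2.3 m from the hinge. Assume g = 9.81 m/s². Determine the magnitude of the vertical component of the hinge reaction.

Take torques about the hinge: T sin 31° · 4.1 = 71×9.81×2.05 + 276×2.3 = 2062.6 N·m.
So T = 2062.6 / (0.5150 × 4.1) = 976.79 N.
ΣF_y = 0: H_y = (71×9.81 + 276) − T sin 31° = 972.51 − 503.08 = 469.43 N.

|H_y| ≈ 469 N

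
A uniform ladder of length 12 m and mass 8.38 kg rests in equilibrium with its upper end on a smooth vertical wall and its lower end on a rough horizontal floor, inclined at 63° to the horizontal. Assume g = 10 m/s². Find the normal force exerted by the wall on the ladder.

Torques about the foot: N_wall · 12 sin 63° = 8.38×10×6 cos 63° → N_wall = 21.349 N.

N_wall ≈ 21.3 N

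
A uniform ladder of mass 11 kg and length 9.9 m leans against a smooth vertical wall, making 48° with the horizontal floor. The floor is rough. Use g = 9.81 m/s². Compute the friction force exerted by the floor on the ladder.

Torques about the foot: N_wall · 9.9 sin 48° = 11×9.81×4.95 cos 48° → N_wall = 48.581 N.
ΣF_x = 0: f_floor = N_wall = 48.581 N.

f ≈ 48.6 N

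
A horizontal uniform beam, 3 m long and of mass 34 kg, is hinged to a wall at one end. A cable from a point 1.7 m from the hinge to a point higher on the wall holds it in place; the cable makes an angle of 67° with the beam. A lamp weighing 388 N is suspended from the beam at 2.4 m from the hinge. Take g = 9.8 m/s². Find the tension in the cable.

Take torques about the hinge: T sin 67° · 1.7 = 34×9.8×1.5 + 388×2.4 = 1431 N·m.
So T = 1431 / (0.9205 × 1.7) = 914.46 N.

T ≈ 914 N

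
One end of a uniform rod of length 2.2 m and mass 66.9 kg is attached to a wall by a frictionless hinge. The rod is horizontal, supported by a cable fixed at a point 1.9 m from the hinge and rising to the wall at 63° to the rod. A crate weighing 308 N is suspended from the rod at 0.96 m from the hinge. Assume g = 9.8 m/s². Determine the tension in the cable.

T ≈ 601 N

Take torques about the hinge: T sin 63° · 1.9 = 66.9×9.8×1.1 + 308×0.96 = 1016.9 N·m.
So T = 1016.9 / (0.8910 × 1.9) = 600.66 N.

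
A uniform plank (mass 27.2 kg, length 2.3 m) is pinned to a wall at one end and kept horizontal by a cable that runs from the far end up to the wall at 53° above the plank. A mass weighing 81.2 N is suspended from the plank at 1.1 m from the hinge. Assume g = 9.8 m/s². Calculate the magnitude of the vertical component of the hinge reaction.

|H_y| ≈ 176 N

Take torques about the hinge: T sin 53° · 2.3 = 27.2×9.8×1.15 + 81.2×1.1 = 395.86 N·m.
So T = 395.86 / (0.7986 × 2.3) = 215.51 N.
ΣF_y = 0: H_y = (27.2×9.8 + 81.2) − T sin 53° = 347.76 − 172.11 = 175.65 N.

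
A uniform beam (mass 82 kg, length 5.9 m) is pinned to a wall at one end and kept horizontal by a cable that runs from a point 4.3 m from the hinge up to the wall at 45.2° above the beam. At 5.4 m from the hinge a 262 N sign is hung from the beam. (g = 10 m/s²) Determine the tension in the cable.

Take torques about the hinge: T sin 45.2° · 4.3 = 82×10×2.95 + 262×5.4 = 3833.8 N·m.
So T = 3833.8 / (0.7096 × 4.3) = 1256.5 N.

T ≈ 1260 N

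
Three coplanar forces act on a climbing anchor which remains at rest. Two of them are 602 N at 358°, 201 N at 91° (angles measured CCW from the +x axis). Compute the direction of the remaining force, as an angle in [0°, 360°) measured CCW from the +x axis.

Sum the known components: ΣF_x = 598.1 N, ΣF_y = 180 N.
For equilibrium the remaining force must supply (−ΣF_x, −ΣF_y) = (-598.1, -180) N.
Magnitude = √((-598.1)² + (-180)²) = 624.6 N; direction = atan2(-180, -598.1) = 196.7°.

θ ≈ 197°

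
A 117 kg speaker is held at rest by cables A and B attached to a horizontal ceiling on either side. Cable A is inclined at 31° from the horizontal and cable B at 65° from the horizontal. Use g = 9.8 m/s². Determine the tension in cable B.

T_B ≈ 988 N

Weight W = 117 × 9.8 = 1147 N acts straight down.
Horizontal: T_A cos 31° = T_B cos 65°  →  T_A = 0.493 T_B.
Vertical: T_A sin 31° + T_B sin 65° = 1147.
Substituting the horizontal relation into the vertical equation gives 1.16 T_B = 1147, so T_B = 988.2 N.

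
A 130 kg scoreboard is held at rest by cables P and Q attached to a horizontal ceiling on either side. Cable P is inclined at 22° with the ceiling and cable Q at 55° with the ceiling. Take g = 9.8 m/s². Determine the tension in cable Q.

T_Q ≈ 1210 N

Weight W = 130 × 9.8 = 1274 N acts straight down.
Horizontal: T_P cos 22° = T_Q cos 55°  →  T_P = 0.6186 T_Q.
Vertical: T_P sin 22° + T_Q sin 55° = 1274.
Substituting the horizontal relation into the vertical equation gives 1.051 T_Q = 1274, so T_Q = 1212 N.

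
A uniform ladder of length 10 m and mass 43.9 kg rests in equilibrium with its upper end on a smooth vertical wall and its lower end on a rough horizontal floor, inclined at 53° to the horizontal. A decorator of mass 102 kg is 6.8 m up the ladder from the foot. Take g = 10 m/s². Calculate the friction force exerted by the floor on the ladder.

f ≈ 688 N

Torques about the foot: N_wall · 10 sin 53° = 43.9×10×5 cos 53° + 102×10×6.8 cos 53° → N_wall = 688.07 N.
ΣF_x = 0: f_floor = N_wall = 688.07 N.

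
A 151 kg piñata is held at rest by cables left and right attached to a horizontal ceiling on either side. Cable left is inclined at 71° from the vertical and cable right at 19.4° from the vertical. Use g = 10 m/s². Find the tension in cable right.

Angles from the horizontal: cable left is 90° − 71° = 19°, cable right is 90° − 19.4° = 70.6°.
Weight W = 151 × 10 = 1510 N acts straight down.
Horizontal: T_left cos 19° = T_right cos 70.6°  →  T_left = 0.3513 T_right.
Vertical: T_left sin 19° + T_right sin 70.6° = 1510.
Substituting the horizontal relation into the vertical equation gives 1.058 T_right = 1510, so T_right = 1428 N.

T_right ≈ 1430 N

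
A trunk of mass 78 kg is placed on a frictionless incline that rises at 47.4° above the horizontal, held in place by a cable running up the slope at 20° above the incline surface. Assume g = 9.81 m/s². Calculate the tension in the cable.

Take axes along and perpendicular to the incline. Weight components: W sin 47.4° = 563.2 N down-slope, W cos 47.4° = 517.9 N into the surface.
Along incline: T cos 20° = W sin 47.4° → T = 599.4 N.
Perpendicular: N = W cos 47.4° − T sin 20° = 312.9 N.

T ≈ 599 N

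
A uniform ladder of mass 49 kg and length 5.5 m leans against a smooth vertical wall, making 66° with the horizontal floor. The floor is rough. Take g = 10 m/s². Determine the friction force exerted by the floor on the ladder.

Torques about the foot: N_wall · 5.5 sin 66° = 49×10×2.75 cos 66° → N_wall = 109.08 N.
ΣF_x = 0: f_floor = N_wall = 109.08 N.

f ≈ 109 N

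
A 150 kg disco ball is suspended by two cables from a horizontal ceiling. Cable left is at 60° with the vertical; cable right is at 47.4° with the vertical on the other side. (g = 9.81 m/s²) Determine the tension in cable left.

Angles from the horizontal: cable left is 90° − 60° = 30°, cable right is 90° − 47.4° = 42.6°.
Weight W = 150 × 9.81 = 1472 N acts straight down.
Horizontal: T_left cos 30° = T_right cos 42.6°  →  T_right = 1.177 T_left.
Vertical: T_left sin 30° + T_right sin 42.6° = 1472.
Substituting the horizontal relation into the vertical equation gives 1.296 T_left = 1472, so T_left = 1135 N.

T_left ≈ 1140 N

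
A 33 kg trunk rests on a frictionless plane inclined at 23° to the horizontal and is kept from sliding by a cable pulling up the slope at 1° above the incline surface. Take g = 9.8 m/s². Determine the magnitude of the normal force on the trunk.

N ≈ 295 N

Take axes along and perpendicular to the incline. Weight components: W sin 23° = 126.4 N down-slope, W cos 23° = 297.7 N into the surface.
Along incline: T cos 1° = W sin 23° → T = 126.4 N.
Perpendicular: N = W cos 23° − T sin 1° = 295.5 N.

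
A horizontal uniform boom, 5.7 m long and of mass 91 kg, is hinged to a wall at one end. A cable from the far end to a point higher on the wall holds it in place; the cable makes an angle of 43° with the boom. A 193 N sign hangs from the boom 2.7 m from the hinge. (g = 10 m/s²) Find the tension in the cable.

Take torques about the hinge: T sin 43° · 5.7 = 91×10×2.85 + 193×2.7 = 3114.6 N·m.
So T = 3114.6 / (0.6820 × 5.7) = 801.21 N.

T ≈ 801 N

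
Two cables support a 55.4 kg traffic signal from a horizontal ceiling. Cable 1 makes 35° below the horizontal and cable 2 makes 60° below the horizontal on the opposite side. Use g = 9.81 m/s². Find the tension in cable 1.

Weight W = 55.4 × 9.81 = 543.5 N acts straight down.
Horizontal: T_1 cos 35° = T_2 cos 60°  →  T_2 = 1.638 T_1.
Vertical: T_1 sin 35° + T_2 sin 60° = 543.5.
Substituting the horizontal relation into the vertical equation gives 1.992 T_1 = 543.5, so T_1 = 272.8 N.

T_1 ≈ 273 N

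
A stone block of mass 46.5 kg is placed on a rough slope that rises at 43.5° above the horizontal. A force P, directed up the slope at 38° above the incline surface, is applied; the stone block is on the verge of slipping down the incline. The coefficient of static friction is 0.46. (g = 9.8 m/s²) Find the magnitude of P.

On the verge of sliding down the incline, friction equals μN and acts up the slope.
Perpendicular: N + P sin 38° = W cos 43.5° = 330.6 N.
Along incline: P cos 38° + μN = W sin 43.5° with W sin 43.5° = 313.7 N.
Solving the pair for P and N: P = 320.2 N, N = 133.4 N (and f = μN = 61.38 N).

P ≈ 320 N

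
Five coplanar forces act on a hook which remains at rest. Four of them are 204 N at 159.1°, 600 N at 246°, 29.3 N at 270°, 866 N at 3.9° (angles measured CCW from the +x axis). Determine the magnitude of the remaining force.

Sum the known components: ΣF_x = 429.4 N, ΣF_y = -445.8 N.
For equilibrium the remaining force must supply (−ΣF_x, −ΣF_y) = (-429.4, 445.8) N.
Magnitude = √((-429.4)² + (445.8)²) = 618.9 N; direction = atan2(445.8, -429.4) = 133.9°.

F ≈ 619 N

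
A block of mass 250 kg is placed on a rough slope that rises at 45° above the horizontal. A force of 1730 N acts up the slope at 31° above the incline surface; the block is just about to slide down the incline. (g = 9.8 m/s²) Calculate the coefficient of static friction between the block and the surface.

μ ≈ 0.297

On the verge of sliding down the incline, friction is at its maximum μN and acts up the slope.
Perpendicular to incline: N = W cos 45° − P sin 31° = 1732 − 891 = 841.4 N.
Along incline: P cos 31° + μN = W sin 45° → μ = (W sin 45° − P cos 31°) / N = 0.2965.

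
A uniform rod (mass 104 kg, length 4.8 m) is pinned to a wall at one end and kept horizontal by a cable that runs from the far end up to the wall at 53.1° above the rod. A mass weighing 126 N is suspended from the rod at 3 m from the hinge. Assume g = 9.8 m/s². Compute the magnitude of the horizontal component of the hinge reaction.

H_x ≈ 442 N

Take torques about the hinge: T sin 53.1° · 4.8 = 104×9.8×2.4 + 126×3 = 2824.1 N·m.
So T = 2824.1 / (0.7997 × 4.8) = 735.73 N.
ΣF_x = 0: H_x = T cos 53.1° = 441.75 N.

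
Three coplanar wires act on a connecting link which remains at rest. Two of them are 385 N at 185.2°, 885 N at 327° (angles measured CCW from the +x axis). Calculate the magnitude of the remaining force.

Sum the known components: ΣF_x = 358.8 N, ΣF_y = -516.9 N.
For equilibrium the remaining force must supply (−ΣF_x, −ΣF_y) = (-358.8, 516.9) N.
Magnitude = √((-358.8)² + (516.9)²) = 629.2 N; direction = atan2(516.9, -358.8) = 124.8°.

F ≈ 629 N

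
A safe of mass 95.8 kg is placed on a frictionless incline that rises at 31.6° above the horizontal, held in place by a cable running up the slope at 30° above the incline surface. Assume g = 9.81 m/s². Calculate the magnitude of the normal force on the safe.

N ≈ 516 N

Take axes along and perpendicular to the incline. Weight components: W sin 31.6° = 492.4 N down-slope, W cos 31.6° = 800.5 N into the surface.
Along incline: T cos 30° = W sin 31.6° → T = 568.6 N.
Perpendicular: N = W cos 31.6° − T sin 30° = 516.1 N.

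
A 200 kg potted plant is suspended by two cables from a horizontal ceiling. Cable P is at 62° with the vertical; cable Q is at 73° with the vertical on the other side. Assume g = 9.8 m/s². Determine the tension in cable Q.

T_Q ≈ 2450 N

Angles from the horizontal: cable P is 90° − 62° = 28°, cable Q is 90° − 73° = 17°.
Weight W = 200 × 9.8 = 1960 N acts straight down.
Horizontal: T_P cos 28° = T_Q cos 17°  →  T_P = 1.083 T_Q.
Vertical: T_P sin 28° + T_Q sin 17° = 1960.
Substituting the horizontal relation into the vertical equation gives 0.8008 T_Q = 1960, so T_Q = 2447 N.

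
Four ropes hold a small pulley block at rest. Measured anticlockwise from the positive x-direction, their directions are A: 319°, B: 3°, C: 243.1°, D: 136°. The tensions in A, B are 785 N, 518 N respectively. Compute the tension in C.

T_C ≈ 439 N

Resolve: ΣF_x = 785 cos 319° + 518 cos 3° + T_C cos 243.1° + T_D cos 136° = 0.
        ΣF_y = 785 sin 319° + 518 sin 3° + T_C sin 243.1° + T_D sin 136° = 0.
The known terms sum to (1110, -487.9) N, so -0.4524 T_C − 0.7193 T_D = -1110 and -0.8918 T_C + 0.6947 T_D = 487.9.
Solving simultaneously: T_C = 439.3 N, T_D = 1266 N.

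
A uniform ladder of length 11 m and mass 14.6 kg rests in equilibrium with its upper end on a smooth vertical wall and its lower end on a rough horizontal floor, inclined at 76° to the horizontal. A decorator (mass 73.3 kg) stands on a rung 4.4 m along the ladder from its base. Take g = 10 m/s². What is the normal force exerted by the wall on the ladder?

Torques about the foot: N_wall · 11 sin 76° = 14.6×10×5.5 cos 76° + 73.3×10×4.4 cos 76° → N_wall = 91.304 N.

N_wall ≈ 91.3 N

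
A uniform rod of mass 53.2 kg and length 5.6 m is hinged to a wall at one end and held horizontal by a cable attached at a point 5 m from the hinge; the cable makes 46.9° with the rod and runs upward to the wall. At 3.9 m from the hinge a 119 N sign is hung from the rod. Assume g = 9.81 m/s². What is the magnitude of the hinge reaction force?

|H| ≈ 442 N

Take torques about the hinge: T sin 46.9° · 5 = 53.2×9.81×2.8 + 119×3.9 = 1925.4 N·m.
So T = 1925.4 / (0.7302 × 5) = 527.39 N.
ΣF_x = 0: H_x = T cos 46.9° = 360.35 N.
ΣF_y = 0: H_y = (53.2×9.81 + 119) − T sin 46.9° = 640.89 − 385.08 = 255.81 N.
|H| = √(H_x² + H_y²) = √((360.35)² + (255.81)²) = 441.92 N.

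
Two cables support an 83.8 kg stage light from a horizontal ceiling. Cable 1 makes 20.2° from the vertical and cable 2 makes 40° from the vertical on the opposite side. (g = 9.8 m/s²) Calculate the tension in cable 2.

Angles from the horizontal: cable 1 is 90° − 20.2° = 69.8°, cable 2 is 90° − 40° = 50°.
Weight W = 83.8 × 9.8 = 821.2 N acts straight down.
Horizontal: T_1 cos 69.8° = T_2 cos 50°  →  T_1 = 1.862 T_2.
Vertical: T_1 sin 69.8° + T_2 sin 50° = 821.2.
Substituting the horizontal relation into the vertical equation gives 2.513 T_2 = 821.2, so T_2 = 326.8 N.

T_2 ≈ 327 N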